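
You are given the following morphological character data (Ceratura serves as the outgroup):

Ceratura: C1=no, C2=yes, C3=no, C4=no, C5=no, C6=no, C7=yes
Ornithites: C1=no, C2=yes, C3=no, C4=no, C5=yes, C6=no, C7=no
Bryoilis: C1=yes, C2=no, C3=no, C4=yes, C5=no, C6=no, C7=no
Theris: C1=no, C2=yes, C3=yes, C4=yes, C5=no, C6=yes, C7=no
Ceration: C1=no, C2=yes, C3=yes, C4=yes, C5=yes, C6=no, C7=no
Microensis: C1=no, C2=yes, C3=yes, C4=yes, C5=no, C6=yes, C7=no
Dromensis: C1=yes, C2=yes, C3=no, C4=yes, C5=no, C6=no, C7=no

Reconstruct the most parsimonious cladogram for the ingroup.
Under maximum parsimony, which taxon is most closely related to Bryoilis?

Dromensis

Character polarity is set by the outgroup: the derived state is whichever differs from the outgroup's state, so for C2, C7 the derived state is 'no', and for the remaining characters it is 'yes'.
C1 (derived state 'yes') is shared by Bryoilis and Dromensis — a synapomorphy uniting that clade.
C2: derived state 'no' in Bryoilis only — an autapomorphy, so it tells us nothing about relationships among taxa.
Only Ceration, Microensis, and Theris show the derived state 'yes' for C3, supporting them as a clade.
Only Bryoilis, Ceration, Dromensis, Microensis, and Theris show the derived state 'yes' for C4, supporting them as a clade.
C5 (state 'yes') occurs in Ceration and Ornithites but conflicts with the nesting implied by the other characters — most parsimoniously interpreted as homoplasy.
Only Microensis and Theris show the derived state 'yes' for C6, supporting them as a clade.
C7 (derived state 'no') is shared by all ingroup taxa — unites the whole ingroup.
Most parsimonious ingroup topology: (Ornithites,((Bryoilis,Dromensis),((Theris,Microensis),Ceration))).
Bryoilis and Dromensis form a cherry on this tree, so they are sister taxa.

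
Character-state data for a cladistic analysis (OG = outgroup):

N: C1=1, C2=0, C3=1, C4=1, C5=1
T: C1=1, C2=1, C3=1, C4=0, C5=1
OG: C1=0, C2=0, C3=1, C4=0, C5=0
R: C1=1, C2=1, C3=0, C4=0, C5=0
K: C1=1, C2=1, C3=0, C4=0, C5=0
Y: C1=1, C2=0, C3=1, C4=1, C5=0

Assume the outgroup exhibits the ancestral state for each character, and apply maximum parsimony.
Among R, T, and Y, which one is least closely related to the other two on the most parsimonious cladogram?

Character polarity is set by the outgroup: the derived state is whichever differs from the outgroup's state, so for C3 the derived state is '0', and for the remaining characters it is '1'.
All ingroup taxa share the derived state '1' for C1; it defines the ingroup but does not resolve relationships within it.
C2 (derived state '1') is shared by K, R, and T — a synapomorphy uniting that clade.
C3: derived state '0' in K and R only — synapomorphy for {K, R}.
C4 (derived state '1') is shared by N and Y — a synapomorphy uniting that clade.
C5 (state '1') occurs in N and T but conflicts with the nesting implied by the other characters — most parsimoniously interpreted as homoplasy.
Most parsimonious ingroup topology: ((Y,N),((R,K),T)).
T and R share a more recent common ancestor with each other than either does with Y, so Y is the least closely related of the three.

Y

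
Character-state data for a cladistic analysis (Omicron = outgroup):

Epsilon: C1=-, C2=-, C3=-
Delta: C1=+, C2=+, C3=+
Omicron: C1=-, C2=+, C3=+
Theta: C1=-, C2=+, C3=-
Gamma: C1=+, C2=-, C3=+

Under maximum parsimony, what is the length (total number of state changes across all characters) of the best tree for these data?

4

Character polarity is set by the outgroup: the derived state is whichever differs from the outgroup's state, so for C2, C3 the derived state is '-', and for the remaining characters it is '+'.
C1 (derived state '+') is shared by Delta and Gamma — a synapomorphy uniting that clade.
C2 groups Epsilon and Gamma, which is incompatible with the clades supported by the remaining characters; treating it as convergent (homoplasy) costs fewer steps than any alternative tree.
Only Epsilon and Theta show the derived state '-' for C3, supporting them as a clade.
Most parsimonious ingroup topology: ((Theta,Epsilon),(Delta,Gamma)).
Changes per character on this tree: C1: 1; C2: 2; C3: 1.
Total = 4.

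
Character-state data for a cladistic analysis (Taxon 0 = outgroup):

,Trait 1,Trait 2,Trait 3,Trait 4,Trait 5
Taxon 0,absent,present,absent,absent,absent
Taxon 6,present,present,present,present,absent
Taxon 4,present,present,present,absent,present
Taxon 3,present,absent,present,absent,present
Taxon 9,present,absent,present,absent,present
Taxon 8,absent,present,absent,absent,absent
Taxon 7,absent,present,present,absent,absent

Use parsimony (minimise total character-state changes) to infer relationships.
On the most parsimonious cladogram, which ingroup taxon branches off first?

Taxon 8

Character polarity is set by the outgroup: the derived state is whichever differs from the outgroup's state, so for Trait 2 the derived state is 'absent', and for the remaining characters it is 'present'.
Only Taxon 3, Taxon 4, Taxon 6, and Taxon 9 show the derived state 'present' for Trait 1, supporting them as a clade.
Trait 2 (derived state 'absent') is shared by Taxon 3 and Taxon 9 — a synapomorphy uniting that clade.
Trait 3: derived state 'present' in Taxon 3, Taxon 4, Taxon 6, Taxon 7, and Taxon 9 only — synapomorphy for {Taxon 3, Taxon 4, Taxon 6, Taxon 7, Taxon 9}.
Trait 4 (derived state 'present') is unique to Taxon 6 (autapomorphy; uninformative for grouping).
Only Taxon 3, Taxon 4, and Taxon 9 show the derived state 'present' for Trait 5, supporting them as a clade.
Most parsimonious ingroup topology: (((Taxon 6,(Taxon 4,(Taxon 3,Taxon 9))),Taxon 7),Taxon 8).
Taxon 8 is sister to the clade containing all other ingroup taxa, so it is the earliest-diverging (most basal) ingroup lineage.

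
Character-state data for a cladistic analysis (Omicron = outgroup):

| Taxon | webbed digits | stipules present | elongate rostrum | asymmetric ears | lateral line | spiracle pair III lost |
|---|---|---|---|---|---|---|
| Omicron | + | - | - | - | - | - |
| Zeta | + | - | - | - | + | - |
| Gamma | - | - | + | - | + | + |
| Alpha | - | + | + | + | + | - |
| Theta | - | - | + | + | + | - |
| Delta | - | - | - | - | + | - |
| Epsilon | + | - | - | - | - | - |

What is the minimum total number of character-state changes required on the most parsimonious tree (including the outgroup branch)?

6

Character polarity is set by the outgroup: the derived state is whichever differs from the outgroup's state, so for webbed digits the derived state is '-', and for the remaining characters it is '+'.
Only Alpha, Delta, Gamma, and Theta show the derived state '-' for webbed digits, supporting them as a clade.
stipules present: derived state '+' in Alpha only — an autapomorphy, so it tells us nothing about relationships among taxa.
elongate rostrum (derived state '+') is shared by Alpha, Gamma, and Theta — a synapomorphy uniting that clade.
asymmetric ears: derived state '+' in Alpha and Theta only — synapomorphy for {Alpha, Theta}.
lateral line (derived state '+') is shared by Alpha, Delta, Gamma, Theta, and Zeta — a synapomorphy uniting that clade.
spiracle pair III lost (derived state '+') is unique to Gamma (autapomorphy; uninformative for grouping).
Most parsimonious ingroup topology: ((Zeta,((Gamma,(Alpha,Theta)),Delta)),Epsilon).
Changes per character on this tree: webbed digits: 1; stipules present: 1; elongate rostrum: 1; asymmetric ears: 1; lateral line: 1; spiracle pair III lost: 1.
Total = 6.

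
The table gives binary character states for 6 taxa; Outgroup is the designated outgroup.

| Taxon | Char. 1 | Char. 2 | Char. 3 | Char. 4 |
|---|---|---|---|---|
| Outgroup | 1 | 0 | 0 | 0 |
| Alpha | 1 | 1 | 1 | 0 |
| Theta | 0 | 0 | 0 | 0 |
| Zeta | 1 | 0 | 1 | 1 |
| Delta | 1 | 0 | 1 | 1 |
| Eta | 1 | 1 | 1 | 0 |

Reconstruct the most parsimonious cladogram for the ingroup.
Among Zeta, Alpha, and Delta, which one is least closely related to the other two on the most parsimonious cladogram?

Alpha

Character polarity is set by the outgroup: the derived state is whichever differs from the outgroup's state, so for Char. 1 the derived state is '0', and for the remaining characters it is '1'.
Char. 1 (derived state '0') is unique to Theta (autapomorphy; uninformative for grouping).
Only Alpha and Eta show the derived state '1' for Char. 2, supporting them as a clade.
Char. 3 (derived state '1') is shared by Alpha, Delta, Eta, and Zeta — a synapomorphy uniting that clade.
Char. 4 (derived state '1') is shared by Delta and Zeta — a synapomorphy uniting that clade.
Most parsimonious ingroup topology: (((Alpha,Eta),(Zeta,Delta)),Theta).
Zeta and Delta share a more recent common ancestor with each other than either does with Alpha, so Alpha is the least closely related of the three.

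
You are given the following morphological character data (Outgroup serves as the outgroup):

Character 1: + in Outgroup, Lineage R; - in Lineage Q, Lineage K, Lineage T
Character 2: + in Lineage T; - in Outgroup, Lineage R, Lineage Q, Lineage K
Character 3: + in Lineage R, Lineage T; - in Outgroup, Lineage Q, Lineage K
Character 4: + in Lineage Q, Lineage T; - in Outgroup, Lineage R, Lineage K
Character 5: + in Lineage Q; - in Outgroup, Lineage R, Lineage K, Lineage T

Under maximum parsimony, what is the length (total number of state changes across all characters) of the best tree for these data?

Character polarity is set by the outgroup: the derived state is whichever differs from the outgroup's state, so for Character 1 the derived state is '-', and for the remaining characters it is '+'.
Only Lineage K, Lineage Q, and Lineage T show the derived state '-' for Character 1, supporting them as a clade.
Character 2: derived state '+' in Lineage T only — an autapomorphy, so it tells us nothing about relationships among taxa.
Character 3 (state '+') occurs in Lineage R and Lineage T but conflicts with the nesting implied by the other characters — most parsimoniously interpreted as homoplasy.
Character 4 (derived state '+') is shared by Lineage Q and Lineage T — a synapomorphy uniting that clade.
Character 5 (derived state '+') is unique to Lineage Q (autapomorphy; uninformative for grouping).
Most parsimonious ingroup topology: (Lineage R,((Lineage Q,Lineage T),Lineage K)).
Changes per character on this tree: Character 1: 1; Character 2: 1; Character 3: 2; Character 4: 1; Character 5: 1.
Total = 6.

6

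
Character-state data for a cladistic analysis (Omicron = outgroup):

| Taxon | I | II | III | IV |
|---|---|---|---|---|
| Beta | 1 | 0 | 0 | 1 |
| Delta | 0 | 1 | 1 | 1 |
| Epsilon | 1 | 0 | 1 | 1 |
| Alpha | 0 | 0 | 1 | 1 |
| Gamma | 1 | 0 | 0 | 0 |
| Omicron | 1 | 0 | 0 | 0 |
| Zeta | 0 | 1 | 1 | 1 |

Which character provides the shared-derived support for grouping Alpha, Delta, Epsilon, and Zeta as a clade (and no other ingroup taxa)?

Character polarity is set by the outgroup: the derived state is whichever differs from the outgroup's state, so for I the derived state is '0', and for the remaining characters it is '1'.
I (derived state '0') is shared by Alpha, Delta, and Zeta — a synapomorphy uniting that clade.
Only Delta and Zeta show the derived state '1' for II, supporting them as a clade.
III: derived state '1' in Alpha, Delta, Epsilon, and Zeta only — synapomorphy for {Alpha, Delta, Epsilon, Zeta}.
IV: derived state '1' in Alpha, Beta, Delta, Epsilon, and Zeta only — synapomorphy for {Alpha, Beta, Delta, Epsilon, Zeta}.
Most parsimonious ingroup topology: (((Epsilon,((Delta,Zeta),Alpha)),Beta),Gamma).
The clade {Alpha, Delta, Epsilon, Zeta} is supported by III: its derived state '1' occurs in exactly those taxa and in no other taxon (including the outgroup).

III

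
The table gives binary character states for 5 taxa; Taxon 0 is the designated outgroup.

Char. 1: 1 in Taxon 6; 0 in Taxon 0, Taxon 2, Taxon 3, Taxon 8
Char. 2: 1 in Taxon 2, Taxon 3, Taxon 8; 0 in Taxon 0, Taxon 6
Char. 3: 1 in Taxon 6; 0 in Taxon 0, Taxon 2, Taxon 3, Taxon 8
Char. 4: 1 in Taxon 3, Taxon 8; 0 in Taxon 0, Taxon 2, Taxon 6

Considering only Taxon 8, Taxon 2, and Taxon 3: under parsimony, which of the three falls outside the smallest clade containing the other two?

Taxon 2

The outgroup has state '0' for every character, so '1' is the derived state throughout.
Char. 1 (derived state '1') is unique to Taxon 6 (autapomorphy; uninformative for grouping).
Only Taxon 2, Taxon 3, and Taxon 8 show the derived state '1' for Char. 2, supporting them as a clade.
Char. 3: derived state '1' in Taxon 6 only — an autapomorphy, so it tells us nothing about relationships among taxa.
Char. 4: derived state '1' in Taxon 3 and Taxon 8 only — synapomorphy for {Taxon 3, Taxon 8}.
Most parsimonious ingroup topology: ((Taxon 2,(Taxon 3,Taxon 8)),Taxon 6).
Taxon 8 and Taxon 3 share a more recent common ancestor with each other than either does with Taxon 2, so Taxon 2 is the least closely related of the three.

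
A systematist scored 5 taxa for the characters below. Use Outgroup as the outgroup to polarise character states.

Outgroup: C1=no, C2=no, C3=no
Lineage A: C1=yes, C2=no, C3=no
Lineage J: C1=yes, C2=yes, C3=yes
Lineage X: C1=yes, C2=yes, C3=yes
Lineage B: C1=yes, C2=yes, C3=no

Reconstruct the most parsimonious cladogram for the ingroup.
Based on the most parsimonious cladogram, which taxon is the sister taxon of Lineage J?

The outgroup has state 'no' for every character, so 'yes' is the derived state throughout.
C1 (derived state 'yes') is shared by all ingroup taxa — unites the whole ingroup.
C2 (derived state 'yes') is shared by Lineage B, Lineage J, and Lineage X — a synapomorphy uniting that clade.
Only Lineage J and Lineage X show the derived state 'yes' for C3, supporting them as a clade.
Most parsimonious ingroup topology: (Lineage A,((Lineage J,Lineage X),Lineage B)).
Lineage J and Lineage X form a cherry on this tree, so they are sister taxa.

Lineage X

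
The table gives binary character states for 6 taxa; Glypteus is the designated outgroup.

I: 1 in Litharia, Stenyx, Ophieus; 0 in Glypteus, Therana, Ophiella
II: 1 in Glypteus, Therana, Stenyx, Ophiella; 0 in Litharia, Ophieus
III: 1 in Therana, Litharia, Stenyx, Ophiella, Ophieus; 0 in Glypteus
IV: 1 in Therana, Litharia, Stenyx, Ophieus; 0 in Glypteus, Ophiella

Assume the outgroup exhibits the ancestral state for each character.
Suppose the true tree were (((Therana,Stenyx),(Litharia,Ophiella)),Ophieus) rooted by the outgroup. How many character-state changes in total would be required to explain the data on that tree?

8

Map each character onto (((Therana,Stenyx),(Litharia,Ophiella)),Ophieus) (rooted by Glypteus) and count the minimum state changes it requires (Fitch parsimony):
I: 3; II: 2; III: 1; IV: 2.
Total tree length = 8.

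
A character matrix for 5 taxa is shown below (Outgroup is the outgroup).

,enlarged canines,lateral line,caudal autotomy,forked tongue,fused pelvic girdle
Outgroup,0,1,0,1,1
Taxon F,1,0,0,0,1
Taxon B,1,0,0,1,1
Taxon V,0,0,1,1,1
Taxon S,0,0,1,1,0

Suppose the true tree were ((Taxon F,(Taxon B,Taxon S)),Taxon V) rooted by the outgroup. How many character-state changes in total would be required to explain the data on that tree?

Map each character onto ((Taxon F,(Taxon B,Taxon S)),Taxon V) (rooted by Outgroup) and count the minimum state changes it requires (Fitch parsimony):
enlarged canines: 2; lateral line: 1; caudal autotomy: 2; forked tongue: 1; fused pelvic girdle: 1.
Total tree length = 7.

7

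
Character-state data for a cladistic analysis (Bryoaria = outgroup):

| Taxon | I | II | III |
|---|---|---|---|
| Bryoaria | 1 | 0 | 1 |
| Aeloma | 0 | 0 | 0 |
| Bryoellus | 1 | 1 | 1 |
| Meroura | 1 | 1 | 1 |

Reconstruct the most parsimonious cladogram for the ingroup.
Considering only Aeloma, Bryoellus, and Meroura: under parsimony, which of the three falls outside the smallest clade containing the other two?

Character polarity is set by the outgroup: the derived state is whichever differs from the outgroup's state, so for I, III the derived state is '0', and for the remaining characters it is '1'.
I: derived state '0' in Aeloma only — an autapomorphy, so it tells us nothing about relationships among taxa.
II (derived state '1') is shared by Bryoellus and Meroura — a synapomorphy uniting that clade.
III: derived state '0' in Aeloma only — an autapomorphy, so it tells us nothing about relationships among taxa.
Most parsimonious ingroup topology: (Aeloma,(Bryoellus,Meroura)).
Meroura and Bryoellus share a more recent common ancestor with each other than either does with Aeloma, so Aeloma is the least closely related of the three.

Aeloma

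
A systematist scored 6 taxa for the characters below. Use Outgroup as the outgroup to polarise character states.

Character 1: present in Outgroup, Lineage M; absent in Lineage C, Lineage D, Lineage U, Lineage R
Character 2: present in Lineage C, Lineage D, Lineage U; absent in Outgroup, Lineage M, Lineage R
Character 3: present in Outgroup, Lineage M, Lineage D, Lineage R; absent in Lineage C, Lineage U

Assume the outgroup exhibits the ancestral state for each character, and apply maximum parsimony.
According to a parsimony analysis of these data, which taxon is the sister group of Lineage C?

Lineage U

Character polarity is set by the outgroup: the derived state is whichever differs from the outgroup's state, so for Character 1, Character 3 the derived state is 'absent', and for the remaining characters it is 'present'.
Only Lineage C, Lineage D, Lineage R, and Lineage U show the derived state 'absent' for Character 1, supporting them as a clade.
Only Lineage C, Lineage D, and Lineage U show the derived state 'present' for Character 2, supporting them as a clade.
Character 3 (derived state 'absent') is shared by Lineage C and Lineage U — a synapomorphy uniting that clade.
Most parsimonious ingroup topology: ((((Lineage C,Lineage U),Lineage D),Lineage R),Lineage M).
Lineage C and Lineage U form a cherry on this tree, so they are sister taxa.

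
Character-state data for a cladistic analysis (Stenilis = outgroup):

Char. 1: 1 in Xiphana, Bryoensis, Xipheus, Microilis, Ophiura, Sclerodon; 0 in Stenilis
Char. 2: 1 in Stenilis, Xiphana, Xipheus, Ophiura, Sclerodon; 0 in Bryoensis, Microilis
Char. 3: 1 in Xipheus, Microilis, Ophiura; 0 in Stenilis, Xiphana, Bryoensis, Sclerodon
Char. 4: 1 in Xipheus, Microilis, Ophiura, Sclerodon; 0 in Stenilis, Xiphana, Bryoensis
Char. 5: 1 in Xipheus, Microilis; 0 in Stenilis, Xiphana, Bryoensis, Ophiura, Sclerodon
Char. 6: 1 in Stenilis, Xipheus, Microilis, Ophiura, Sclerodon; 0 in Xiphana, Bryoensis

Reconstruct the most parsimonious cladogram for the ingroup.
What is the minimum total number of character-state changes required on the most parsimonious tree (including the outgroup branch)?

Character polarity is set by the outgroup: the derived state is whichever differs from the outgroup's state, so for Char. 2, Char. 6 the derived state is '0', and for the remaining characters it is '1'.
Char. 1 (derived state '1') is shared by all ingroup taxa — unites the whole ingroup.
Char. 2 (state '0') occurs in Bryoensis and Microilis but conflicts with the nesting implied by the other characters — most parsimoniously interpreted as homoplasy.
Only Microilis, Ophiura, and Xipheus show the derived state '1' for Char. 3, supporting them as a clade.
Char. 4 (derived state '1') is shared by Microilis, Ophiura, Sclerodon, and Xipheus — a synapomorphy uniting that clade.
Char. 5 (derived state '1') is shared by Microilis and Xipheus — a synapomorphy uniting that clade.
Char. 6 (derived state '0') is shared by Bryoensis and Xiphana — a synapomorphy uniting that clade.
Most parsimonious ingroup topology: ((Xiphana,Bryoensis),(((Xipheus,Microilis),Ophiura),Sclerodon)).
Changes per character on this tree: Char. 1: 1; Char. 2: 2; Char. 3: 1; Char. 4: 1; Char. 5: 1; Char. 6: 1.
Total = 7.

7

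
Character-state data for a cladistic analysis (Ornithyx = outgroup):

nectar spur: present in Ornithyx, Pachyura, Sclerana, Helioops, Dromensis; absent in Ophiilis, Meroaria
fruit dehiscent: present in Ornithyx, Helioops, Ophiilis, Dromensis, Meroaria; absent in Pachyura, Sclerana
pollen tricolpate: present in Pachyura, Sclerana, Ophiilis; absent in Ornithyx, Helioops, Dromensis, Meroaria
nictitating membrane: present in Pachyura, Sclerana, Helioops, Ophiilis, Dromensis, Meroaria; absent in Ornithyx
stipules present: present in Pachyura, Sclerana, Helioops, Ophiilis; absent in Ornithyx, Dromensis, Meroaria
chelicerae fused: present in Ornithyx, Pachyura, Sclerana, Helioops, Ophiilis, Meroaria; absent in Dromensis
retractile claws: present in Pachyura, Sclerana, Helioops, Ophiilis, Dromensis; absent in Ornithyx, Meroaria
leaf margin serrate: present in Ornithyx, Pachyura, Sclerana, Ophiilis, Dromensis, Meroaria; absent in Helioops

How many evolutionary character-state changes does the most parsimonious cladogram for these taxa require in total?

Character polarity is set by the outgroup: the derived state is whichever differs from the outgroup's state, so for nectar spur, fruit dehiscent, chelicerae fused, leaf margin serrate the derived state is 'absent', and for the remaining characters it is 'present'.
nectar spur groups Meroaria and Ophiilis, which is incompatible with the clades supported by the remaining characters; treating it as convergent (homoplasy) costs fewer steps than any alternative tree.
fruit dehiscent: derived state 'absent' in Pachyura and Sclerana only — synapomorphy for {Pachyura, Sclerana}.
pollen tricolpate (derived state 'present') is shared by Ophiilis, Pachyura, and Sclerana — a synapomorphy uniting that clade.
nictitating membrane (derived state 'present') is shared by all ingroup taxa — unites the whole ingroup.
stipules present (derived state 'present') is shared by Helioops, Ophiilis, Pachyura, and Sclerana — a synapomorphy uniting that clade.
chelicerae fused: derived state 'absent' in Dromensis only — an autapomorphy, so it tells us nothing about relationships among taxa.
retractile claws (derived state 'present') is shared by Dromensis, Helioops, Ophiilis, Pachyura, and Sclerana — a synapomorphy uniting that clade.
leaf margin serrate (derived state 'absent') is unique to Helioops (autapomorphy; uninformative for grouping).
Most parsimonious ingroup topology: (((((Pachyura,Sclerana),Ophiilis),Helioops),Dromensis),Meroaria).
Changes per character on this tree: nectar spur: 2; fruit dehiscent: 1; pollen tricolpate: 1; nictitating membrane: 1; stipules present: 1; chelicerae fused: 1; retractile claws: 1; leaf margin serrate: 1.
Total = 9.

9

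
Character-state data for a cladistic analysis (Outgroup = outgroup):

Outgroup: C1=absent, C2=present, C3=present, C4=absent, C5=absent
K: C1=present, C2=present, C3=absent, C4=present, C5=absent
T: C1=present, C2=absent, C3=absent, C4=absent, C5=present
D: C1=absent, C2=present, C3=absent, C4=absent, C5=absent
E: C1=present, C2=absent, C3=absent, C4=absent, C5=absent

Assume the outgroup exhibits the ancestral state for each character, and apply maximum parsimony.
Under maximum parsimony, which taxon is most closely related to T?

Character polarity is set by the outgroup: the derived state is whichever differs from the outgroup's state, so for C2, C3 the derived state is 'absent', and for the remaining characters it is 'present'.
Only E, K, and T show the derived state 'present' for C1, supporting them as a clade.
C2 (derived state 'absent') is shared by E and T — a synapomorphy uniting that clade.
C3 (derived state 'absent') is shared by all ingroup taxa — unites the whole ingroup.
C4 (derived state 'present') is unique to K (autapomorphy; uninformative for grouping).
C5: derived state 'present' in T only — an autapomorphy, so it tells us nothing about relationships among taxa.
Most parsimonious ingroup topology: ((K,(T,E)),D).
T and E form a cherry on this tree, so they are sister taxa.

E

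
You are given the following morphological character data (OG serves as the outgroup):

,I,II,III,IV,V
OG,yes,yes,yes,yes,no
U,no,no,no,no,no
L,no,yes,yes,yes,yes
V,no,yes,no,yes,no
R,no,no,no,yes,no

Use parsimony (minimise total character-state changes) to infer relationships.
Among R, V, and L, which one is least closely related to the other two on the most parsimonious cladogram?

L

Character polarity is set by the outgroup: the derived state is whichever differs from the outgroup's state, so for I, II, III, IV the derived state is 'no', and for the remaining characters it is 'yes'.
All ingroup taxa share the derived state 'no' for I; it defines the ingroup but does not resolve relationships within it.
II (derived state 'no') is shared by R and U — a synapomorphy uniting that clade.
III: derived state 'no' in R, U, and V only — synapomorphy for {R, U, V}.
IV: derived state 'no' in U only — an autapomorphy, so it tells us nothing about relationships among taxa.
V: derived state 'yes' in L only — an autapomorphy, so it tells us nothing about relationships among taxa.
Most parsimonious ingroup topology: (((U,R),V),L).
R and V share a more recent common ancestor with each other than either does with L, so L is the least closely related of the three.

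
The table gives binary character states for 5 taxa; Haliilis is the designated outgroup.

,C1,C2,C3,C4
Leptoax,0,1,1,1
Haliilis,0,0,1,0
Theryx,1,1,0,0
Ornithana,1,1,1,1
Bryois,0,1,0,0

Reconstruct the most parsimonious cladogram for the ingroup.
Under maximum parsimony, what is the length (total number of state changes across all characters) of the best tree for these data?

Character polarity is set by the outgroup: the derived state is whichever differs from the outgroup's state, so for C3 the derived state is '0', and for the remaining characters it is '1'.
C1 (state '1') occurs in Ornithana and Theryx but conflicts with the nesting implied by the other characters — most parsimoniously interpreted as homoplasy.
C2 (derived state '1') is shared by all ingroup taxa — unites the whole ingroup.
C3: derived state '0' in Bryois and Theryx only — synapomorphy for {Bryois, Theryx}.
Only Leptoax and Ornithana show the derived state '1' for C4, supporting them as a clade.
Most parsimonious ingroup topology: ((Bryois,Theryx),(Ornithana,Leptoax)).
Changes per character on this tree: C1: 2; C2: 1; C3: 1; C4: 1.
Total = 5.

5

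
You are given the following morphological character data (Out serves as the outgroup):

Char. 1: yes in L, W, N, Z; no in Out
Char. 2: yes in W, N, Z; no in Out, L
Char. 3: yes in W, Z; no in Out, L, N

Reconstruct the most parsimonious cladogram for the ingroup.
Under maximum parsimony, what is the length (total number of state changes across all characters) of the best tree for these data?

3

The outgroup has state 'no' for every character, so 'yes' is the derived state throughout.
Char. 1 (derived state 'yes') is shared by all ingroup taxa — unites the whole ingroup.
Char. 2: derived state 'yes' in N, W, and Z only — synapomorphy for {N, W, Z}.
Only W and Z show the derived state 'yes' for Char. 3, supporting them as a clade.
Most parsimonious ingroup topology: (L,((W,Z),N)).
Changes per character on this tree: Char. 1: 1; Char. 2: 1; Char. 3: 1.
Total = 3.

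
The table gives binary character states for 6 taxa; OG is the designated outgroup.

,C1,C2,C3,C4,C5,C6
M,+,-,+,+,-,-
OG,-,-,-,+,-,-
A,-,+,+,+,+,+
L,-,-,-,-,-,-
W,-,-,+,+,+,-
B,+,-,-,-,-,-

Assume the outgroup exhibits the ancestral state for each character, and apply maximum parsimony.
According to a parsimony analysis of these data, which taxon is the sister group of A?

Character polarity is set by the outgroup: the derived state is whichever differs from the outgroup's state, so for C4 the derived state is '-', and for the remaining characters it is '+'.
C1 (state '+') occurs in B and M but conflicts with the nesting implied by the other characters — most parsimoniously interpreted as homoplasy.
C2 (derived state '+') is unique to A (autapomorphy; uninformative for grouping).
C3 (derived state '+') is shared by A, M, and W — a synapomorphy uniting that clade.
C4: derived state '-' in B and L only — synapomorphy for {B, L}.
C5: derived state '+' in A and W only — synapomorphy for {A, W}.
C6: derived state '+' in A only — an autapomorphy, so it tells us nothing about relationships among taxa.
Most parsimonious ingroup topology: ((L,B),(M,(W,A))).
A and W form a cherry on this tree, so they are sister taxa.

W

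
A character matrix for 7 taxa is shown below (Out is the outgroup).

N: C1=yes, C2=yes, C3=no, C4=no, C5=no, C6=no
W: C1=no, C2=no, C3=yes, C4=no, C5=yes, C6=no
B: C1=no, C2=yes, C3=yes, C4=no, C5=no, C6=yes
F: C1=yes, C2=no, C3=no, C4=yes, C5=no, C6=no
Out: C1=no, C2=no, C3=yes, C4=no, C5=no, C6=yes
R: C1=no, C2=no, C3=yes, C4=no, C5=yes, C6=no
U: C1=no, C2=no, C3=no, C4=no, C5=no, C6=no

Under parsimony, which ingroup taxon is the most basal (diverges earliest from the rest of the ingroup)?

B

Character polarity is set by the outgroup: the derived state is whichever differs from the outgroup's state, so for C3, C6 the derived state is 'no', and for the remaining characters it is 'yes'.
C1 (derived state 'yes') is shared by F and N — a synapomorphy uniting that clade.
C2 groups B and N, which is incompatible with the clades supported by the remaining characters; treating it as convergent (homoplasy) costs fewer steps than any alternative tree.
C3 (derived state 'no') is shared by F, N, and U — a synapomorphy uniting that clade.
C4 (derived state 'yes') is unique to F (autapomorphy; uninformative for grouping).
C5 (derived state 'yes') is shared by R and W — a synapomorphy uniting that clade.
C6 (derived state 'no') is shared by F, N, R, U, and W — a synapomorphy uniting that clade.
Most parsimonious ingroup topology: (((U,(N,F)),(W,R)),B).
B is sister to the clade containing all other ingroup taxa, so it is the earliest-diverging (most basal) ingroup lineage.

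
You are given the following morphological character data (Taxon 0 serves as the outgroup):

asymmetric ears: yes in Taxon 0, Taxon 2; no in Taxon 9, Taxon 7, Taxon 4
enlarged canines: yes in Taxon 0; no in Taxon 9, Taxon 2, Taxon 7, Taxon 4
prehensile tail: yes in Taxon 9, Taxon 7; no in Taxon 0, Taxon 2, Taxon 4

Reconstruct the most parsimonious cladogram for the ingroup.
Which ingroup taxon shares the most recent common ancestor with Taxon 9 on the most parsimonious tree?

Character polarity is set by the outgroup: the derived state is whichever differs from the outgroup's state, so for asymmetric ears, enlarged canines the derived state is 'no', and for the remaining characters it is 'yes'.
asymmetric ears: derived state 'no' in Taxon 4, Taxon 7, and Taxon 9 only — synapomorphy for {Taxon 4, Taxon 7, Taxon 9}.
All ingroup taxa share the derived state 'no' for enlarged canines; it defines the ingroup but does not resolve relationships within it.
Only Taxon 7 and Taxon 9 show the derived state 'yes' for prehensile tail, supporting them as a clade.
Most parsimonious ingroup topology: (((Taxon 9,Taxon 7),Taxon 4),Taxon 2).
Taxon 9 and Taxon 7 form a cherry on this tree, so they are sister taxa.

Taxon 7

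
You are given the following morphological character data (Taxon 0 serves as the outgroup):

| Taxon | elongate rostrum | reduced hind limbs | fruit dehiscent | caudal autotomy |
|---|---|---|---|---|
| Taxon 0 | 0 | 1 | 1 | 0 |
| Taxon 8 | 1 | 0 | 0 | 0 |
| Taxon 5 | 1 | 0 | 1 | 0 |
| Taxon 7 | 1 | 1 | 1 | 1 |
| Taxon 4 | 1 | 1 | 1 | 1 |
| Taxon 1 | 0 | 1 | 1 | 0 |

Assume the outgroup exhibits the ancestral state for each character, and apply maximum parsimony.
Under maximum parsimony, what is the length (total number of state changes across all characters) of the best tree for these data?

4

Character polarity is set by the outgroup: the derived state is whichever differs from the outgroup's state, so for reduced hind limbs, fruit dehiscent the derived state is '0', and for the remaining characters it is '1'.
Only Taxon 4, Taxon 5, Taxon 7, and Taxon 8 show the derived state '1' for elongate rostrum, supporting them as a clade.
Only Taxon 5 and Taxon 8 show the derived state '0' for reduced hind limbs, supporting them as a clade.
fruit dehiscent: derived state '0' in Taxon 8 only — an autapomorphy, so it tells us nothing about relationships among taxa.
caudal autotomy: derived state '1' in Taxon 4 and Taxon 7 only — synapomorphy for {Taxon 4, Taxon 7}.
Most parsimonious ingroup topology: (((Taxon 8,Taxon 5),(Taxon 4,Taxon 7)),Taxon 1).
Changes per character on this tree: elongate rostrum: 1; reduced hind limbs: 1; fruit dehiscent: 1; caudal autotomy: 1.
Total = 4.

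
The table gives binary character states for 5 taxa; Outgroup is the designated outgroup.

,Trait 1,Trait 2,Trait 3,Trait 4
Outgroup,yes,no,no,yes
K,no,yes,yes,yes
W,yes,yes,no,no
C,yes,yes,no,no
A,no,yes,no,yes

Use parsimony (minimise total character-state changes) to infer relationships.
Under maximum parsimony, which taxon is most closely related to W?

Character polarity is set by the outgroup: the derived state is whichever differs from the outgroup's state, so for Trait 1, Trait 4 the derived state is 'no', and for the remaining characters it is 'yes'.
Trait 1 (derived state 'no') is shared by A and K — a synapomorphy uniting that clade.
All ingroup taxa share the derived state 'yes' for Trait 2; it defines the ingroup but does not resolve relationships within it.
Trait 3 (derived state 'yes') is unique to K (autapomorphy; uninformative for grouping).
Trait 4 (derived state 'no') is shared by C and W — a synapomorphy uniting that clade.
Most parsimonious ingroup topology: ((K,A),(W,C)).
W and C form a cherry on this tree, so they are sister taxa.

C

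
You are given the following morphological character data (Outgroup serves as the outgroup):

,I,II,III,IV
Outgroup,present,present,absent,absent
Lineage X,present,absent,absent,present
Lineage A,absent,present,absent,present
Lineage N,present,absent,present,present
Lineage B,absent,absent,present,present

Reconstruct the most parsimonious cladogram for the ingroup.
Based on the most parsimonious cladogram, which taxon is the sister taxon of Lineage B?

Lineage N

Character polarity is set by the outgroup: the derived state is whichever differs from the outgroup's state, so for I, II the derived state is 'absent', and for the remaining characters it is 'present'.
I (state 'absent') occurs in Lineage A and Lineage B but conflicts with the nesting implied by the other characters — most parsimoniously interpreted as homoplasy.
II: derived state 'absent' in Lineage B, Lineage N, and Lineage X only — synapomorphy for {Lineage B, Lineage N, Lineage X}.
III: derived state 'present' in Lineage B and Lineage N only — synapomorphy for {Lineage B, Lineage N}.
IV (derived state 'present') is shared by all ingroup taxa — unites the whole ingroup.
Most parsimonious ingroup topology: ((Lineage X,(Lineage N,Lineage B)),Lineage A).
Lineage B and Lineage N form a cherry on this tree, so they are sister taxa.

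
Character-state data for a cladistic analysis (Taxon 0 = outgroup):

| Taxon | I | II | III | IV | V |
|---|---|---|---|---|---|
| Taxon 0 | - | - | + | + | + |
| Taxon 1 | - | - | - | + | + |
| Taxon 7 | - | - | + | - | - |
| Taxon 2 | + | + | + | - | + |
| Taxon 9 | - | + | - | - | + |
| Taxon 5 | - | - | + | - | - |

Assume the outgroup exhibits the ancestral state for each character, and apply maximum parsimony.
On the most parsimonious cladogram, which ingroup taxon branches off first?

Taxon 1

Character polarity is set by the outgroup: the derived state is whichever differs from the outgroup's state, so for III, IV, V the derived state is '-', and for the remaining characters it is '+'.
I (derived state '+') is unique to Taxon 2 (autapomorphy; uninformative for grouping).
II (derived state '+') is shared by Taxon 2 and Taxon 9 — a synapomorphy uniting that clade.
III groups Taxon 1 and Taxon 9, which is incompatible with the clades supported by the remaining characters; treating it as convergent (homoplasy) costs fewer steps than any alternative tree.
IV: derived state '-' in Taxon 2, Taxon 5, Taxon 7, and Taxon 9 only — synapomorphy for {Taxon 2, Taxon 5, Taxon 7, Taxon 9}.
V (derived state '-') is shared by Taxon 5 and Taxon 7 — a synapomorphy uniting that clade.
Most parsimonious ingroup topology: (Taxon 1,((Taxon 7,Taxon 5),(Taxon 2,Taxon 9))).
Taxon 1 is sister to the clade containing all other ingroup taxa, so it is the earliest-diverging (most basal) ingroup lineage.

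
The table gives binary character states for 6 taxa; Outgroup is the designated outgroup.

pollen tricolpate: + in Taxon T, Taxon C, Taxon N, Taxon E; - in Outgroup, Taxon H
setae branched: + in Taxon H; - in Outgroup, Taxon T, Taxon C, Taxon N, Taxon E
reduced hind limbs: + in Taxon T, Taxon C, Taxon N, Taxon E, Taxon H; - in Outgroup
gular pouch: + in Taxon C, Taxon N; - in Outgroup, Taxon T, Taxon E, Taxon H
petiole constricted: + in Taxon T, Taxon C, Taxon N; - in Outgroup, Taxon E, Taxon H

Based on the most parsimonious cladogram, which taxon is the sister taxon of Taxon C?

The outgroup has state '-' for every character, so '+' is the derived state throughout.
Only Taxon C, Taxon E, Taxon N, and Taxon T show the derived state '+' for pollen tricolpate, supporting them as a clade.
setae branched: derived state '+' in Taxon H only — an autapomorphy, so it tells us nothing about relationships among taxa.
All ingroup taxa share the derived state '+' for reduced hind limbs; it defines the ingroup but does not resolve relationships within it.
gular pouch (derived state '+') is shared by Taxon C and Taxon N — a synapomorphy uniting that clade.
petiole constricted: derived state '+' in Taxon C, Taxon N, and Taxon T only — synapomorphy for {Taxon C, Taxon N, Taxon T}.
Most parsimonious ingroup topology: (((Taxon T,(Taxon C,Taxon N)),Taxon E),Taxon H).
Taxon C and Taxon N form a cherry on this tree, so they are sister taxa.

Taxon N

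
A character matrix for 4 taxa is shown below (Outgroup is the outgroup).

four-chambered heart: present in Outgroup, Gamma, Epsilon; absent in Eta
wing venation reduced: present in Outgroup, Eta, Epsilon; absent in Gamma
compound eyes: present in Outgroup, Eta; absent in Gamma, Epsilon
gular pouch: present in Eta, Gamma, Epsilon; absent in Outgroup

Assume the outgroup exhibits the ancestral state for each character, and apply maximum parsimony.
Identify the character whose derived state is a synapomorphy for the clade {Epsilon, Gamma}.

compound eyes

Character polarity is set by the outgroup: the derived state is whichever differs from the outgroup's state, so for four-chambered heart, wing venation reduced, compound eyes the derived state is 'absent', and for the remaining characters it is 'present'.
four-chambered heart (derived state 'absent') is unique to Eta (autapomorphy; uninformative for grouping).
wing venation reduced (derived state 'absent') is unique to Gamma (autapomorphy; uninformative for grouping).
compound eyes (derived state 'absent') is shared by Epsilon and Gamma — a synapomorphy uniting that clade.
gular pouch (derived state 'present') is shared by all ingroup taxa — unites the whole ingroup.
Most parsimonious ingroup topology: (Eta,(Gamma,Epsilon)).
The clade {Epsilon, Gamma} is supported by compound eyes: its derived state 'absent' occurs in exactly those taxa and in no other taxon (including the outgroup).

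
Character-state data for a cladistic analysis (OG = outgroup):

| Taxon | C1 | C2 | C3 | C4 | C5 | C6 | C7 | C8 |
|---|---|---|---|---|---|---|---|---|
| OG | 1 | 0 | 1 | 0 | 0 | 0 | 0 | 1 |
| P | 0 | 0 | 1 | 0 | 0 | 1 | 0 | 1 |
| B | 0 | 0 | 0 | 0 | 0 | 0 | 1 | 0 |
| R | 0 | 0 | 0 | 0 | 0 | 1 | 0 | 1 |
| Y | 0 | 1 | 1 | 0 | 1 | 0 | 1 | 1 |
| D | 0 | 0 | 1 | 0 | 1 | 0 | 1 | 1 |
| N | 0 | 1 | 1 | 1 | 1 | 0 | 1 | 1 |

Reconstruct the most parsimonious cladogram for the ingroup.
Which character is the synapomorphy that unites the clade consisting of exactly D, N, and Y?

C5

Character polarity is set by the outgroup: the derived state is whichever differs from the outgroup's state, so for C1, C3, C8 the derived state is '0', and for the remaining characters it is '1'.
All ingroup taxa share the derived state '0' for C1; it defines the ingroup but does not resolve relationships within it.
C2: derived state '1' in N and Y only — synapomorphy for {N, Y}.
C3 (state '0') occurs in B and R but conflicts with the nesting implied by the other characters — most parsimoniously interpreted as homoplasy.
C4 (derived state '1') is unique to N (autapomorphy; uninformative for grouping).
C5 (derived state '1') is shared by D, N, and Y — a synapomorphy uniting that clade.
C6 (derived state '1') is shared by P and R — a synapomorphy uniting that clade.
C7 (derived state '1') is shared by B, D, N, and Y — a synapomorphy uniting that clade.
C8 (derived state '0') is unique to B (autapomorphy; uninformative for grouping).
Most parsimonious ingroup topology: ((P,R),(B,((Y,N),D))).
The clade {D, N, Y} is supported by C5: its derived state '1' occurs in exactly those taxa and in no other taxon (including the outgroup).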